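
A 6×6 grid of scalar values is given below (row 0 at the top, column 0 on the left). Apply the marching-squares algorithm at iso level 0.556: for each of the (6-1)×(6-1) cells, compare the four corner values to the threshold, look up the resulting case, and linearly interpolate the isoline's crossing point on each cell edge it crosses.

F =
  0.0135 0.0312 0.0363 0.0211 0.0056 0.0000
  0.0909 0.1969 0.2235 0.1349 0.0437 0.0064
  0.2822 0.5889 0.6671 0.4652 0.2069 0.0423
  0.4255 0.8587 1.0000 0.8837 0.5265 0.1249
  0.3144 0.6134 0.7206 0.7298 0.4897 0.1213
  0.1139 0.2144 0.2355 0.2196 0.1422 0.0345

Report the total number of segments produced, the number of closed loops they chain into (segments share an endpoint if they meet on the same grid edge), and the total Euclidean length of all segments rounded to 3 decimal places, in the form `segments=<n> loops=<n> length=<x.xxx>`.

segments=12 loops=1 length=9.820

cell (1,0): code 0100 → (1.916,1.000)–(2.000,0.893)
cell (1,1): code 1100 → (1.750,2.000)–(1.916,1.000)
cell (1,2): code 1000 → (2.000,2.550)–(1.750,2.000)
cell (2,0): code 0110 → (2.000,0.893)–(3.000,0.301)
cell (2,2): code 1101 → (2.217,3.000)–(2.000,2.550)
cell (2,3): code 1000 → (3.000,3.917)–(2.217,3.000)
cell (3,0): code 0110 → (3.000,0.301)–(4.000,0.808)
cell (3,3): code 1001 → (4.000,3.724)–(3.000,3.917)
cell (4,0): code 0010 → (4.000,0.808)–(4.144,1.000)
cell (4,1): code 0011 → (4.144,1.000)–(4.339,2.000)
cell (4,2): code 0011 → (4.339,2.000)–(4.341,3.000)
cell (4,3): code 0001 → (4.341,3.000)–(4.000,3.724)
total: 12 segments, chained into 1 closed loop(s), length Σ = 9.820338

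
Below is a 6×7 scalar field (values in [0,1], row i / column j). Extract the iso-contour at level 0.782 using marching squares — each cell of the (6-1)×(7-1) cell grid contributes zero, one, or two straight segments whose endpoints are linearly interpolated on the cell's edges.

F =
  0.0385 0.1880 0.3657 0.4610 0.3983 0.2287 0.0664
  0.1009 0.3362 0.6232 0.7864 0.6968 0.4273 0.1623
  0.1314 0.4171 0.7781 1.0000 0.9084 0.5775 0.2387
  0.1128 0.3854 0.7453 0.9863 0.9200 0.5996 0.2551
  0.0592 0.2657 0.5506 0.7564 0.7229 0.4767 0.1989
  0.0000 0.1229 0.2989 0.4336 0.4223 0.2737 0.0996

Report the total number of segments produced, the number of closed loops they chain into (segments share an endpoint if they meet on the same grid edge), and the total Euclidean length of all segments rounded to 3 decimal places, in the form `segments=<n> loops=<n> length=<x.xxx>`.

cell (0,2): code 0100 → (0.986,3.000)–(1.000,2.973)
cell (0,3): code 1000 → (1.000,3.049)–(0.986,3.000)
cell (1,2): code 0110 → (1.000,2.973)–(2.000,2.018)
cell (1,3): code 1101 → (1.403,4.000)–(1.000,3.049)
cell (1,4): code 1000 → (2.000,4.382)–(1.403,4.000)
cell (2,2): code 0110 → (2.000,2.018)–(3.000,2.152)
cell (2,4): code 1001 → (3.000,4.431)–(2.000,4.382)
cell (3,2): code 0010 → (3.000,2.152)–(3.889,3.000)
cell (3,3): code 0011 → (3.889,3.000)–(3.700,4.000)
cell (3,4): code 0001 → (3.700,4.000)–(3.000,4.431)
total: 10 segments, chained into 1 closed loop(s), length Σ = 8.283842

segments=10 loops=1 length=8.284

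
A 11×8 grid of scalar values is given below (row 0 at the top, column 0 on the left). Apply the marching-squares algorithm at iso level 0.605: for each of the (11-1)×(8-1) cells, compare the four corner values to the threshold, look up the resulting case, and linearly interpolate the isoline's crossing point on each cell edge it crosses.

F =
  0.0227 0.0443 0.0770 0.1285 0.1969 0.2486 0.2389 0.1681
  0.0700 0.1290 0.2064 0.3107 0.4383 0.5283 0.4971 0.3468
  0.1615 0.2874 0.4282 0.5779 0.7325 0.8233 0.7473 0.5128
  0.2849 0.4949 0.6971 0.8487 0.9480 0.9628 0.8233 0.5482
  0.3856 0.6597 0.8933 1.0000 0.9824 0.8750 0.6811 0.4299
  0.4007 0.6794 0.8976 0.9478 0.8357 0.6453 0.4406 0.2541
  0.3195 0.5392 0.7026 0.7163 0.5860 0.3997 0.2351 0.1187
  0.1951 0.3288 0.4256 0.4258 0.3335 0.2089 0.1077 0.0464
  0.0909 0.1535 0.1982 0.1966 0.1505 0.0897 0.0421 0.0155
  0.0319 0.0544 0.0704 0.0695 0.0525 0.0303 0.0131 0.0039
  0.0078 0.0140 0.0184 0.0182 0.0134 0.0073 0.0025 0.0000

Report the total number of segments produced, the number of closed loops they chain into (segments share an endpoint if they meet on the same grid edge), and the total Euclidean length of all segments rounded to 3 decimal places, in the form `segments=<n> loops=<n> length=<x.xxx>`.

cell (1,3): code 0100 → (1.567,4.000)–(2.000,3.175)
cell (1,4): code 1100 → (1.260,5.000)–(1.567,4.000)
cell (1,5): code 1100 → (1.431,6.000)–(1.260,5.000)
cell (1,6): code 1000 → (2.000,6.607)–(1.431,6.000)
cell (2,1): code 0100 → (2.657,2.000)–(3.000,1.545)
cell (2,2): code 1100 → (2.100,3.000)–(2.657,2.000)
cell (2,3): code 1110 → (2.000,3.175)–(2.100,3.000)
cell (2,6): code 1001 → (3.000,6.794)–(2.000,6.607)
cell (3,0): code 0100 → (3.668,1.000)–(4.000,0.800)
cell (3,1): code 1110 → (3.000,1.545)–(3.668,1.000)
cell (3,6): code 1001 → (4.000,6.303)–(3.000,6.794)
cell (4,0): code 0110 → (4.000,0.800)–(5.000,0.733)
cell (4,5): code 1011 → (5.000,5.197)–(4.316,6.000)
cell (4,6): code 0001 → (4.316,6.000)–(4.000,6.303)
cell (5,0): code 0010 → (5.000,0.733)–(5.531,1.000)
cell (5,1): code 0111 → (5.531,1.000)–(6.000,1.403)
cell (5,3): code 1011 → (6.000,3.854)–(5.924,4.000)
cell (5,4): code 0011 → (5.924,4.000)–(5.164,5.000)
cell (5,5): code 0001 → (5.164,5.000)–(5.000,5.197)
cell (6,1): code 0010 → (6.000,1.403)–(6.352,2.000)
cell (6,2): code 0011 → (6.352,2.000)–(6.383,3.000)
cell (6,3): code 0001 → (6.383,3.000)–(6.000,3.854)
total: 22 segments, chained into 1 closed loop(s), length Σ = 17.134993

segments=22 loops=1 length=17.135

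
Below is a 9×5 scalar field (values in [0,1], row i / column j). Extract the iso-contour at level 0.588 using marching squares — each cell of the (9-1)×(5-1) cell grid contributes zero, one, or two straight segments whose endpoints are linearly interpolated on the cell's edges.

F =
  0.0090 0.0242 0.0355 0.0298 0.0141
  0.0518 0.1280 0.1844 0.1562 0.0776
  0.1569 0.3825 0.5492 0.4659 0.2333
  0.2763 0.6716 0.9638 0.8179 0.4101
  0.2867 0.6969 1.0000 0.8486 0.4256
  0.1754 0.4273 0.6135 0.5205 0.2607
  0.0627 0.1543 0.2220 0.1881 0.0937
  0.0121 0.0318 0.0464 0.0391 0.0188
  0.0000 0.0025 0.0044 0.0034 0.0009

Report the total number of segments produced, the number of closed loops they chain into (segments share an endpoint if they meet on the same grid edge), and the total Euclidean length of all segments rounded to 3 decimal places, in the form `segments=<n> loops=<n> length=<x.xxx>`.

cell (2,0): code 0100 → (2.711,1.000)–(3.000,0.789)
cell (2,1): code 1100 → (2.094,2.000)–(2.711,1.000)
cell (2,2): code 1100 → (2.347,3.000)–(2.094,2.000)
cell (2,3): code 1000 → (3.000,3.564)–(2.347,3.000)
cell (3,0): code 0110 → (3.000,0.789)–(4.000,0.735)
cell (3,3): code 1001 → (4.000,3.616)–(3.000,3.564)
cell (4,0): code 0010 → (4.000,0.735)–(4.404,1.000)
cell (4,1): code 0111 → (4.404,1.000)–(5.000,1.863)
cell (4,2): code 1011 → (5.000,2.274)–(4.794,3.000)
cell (4,3): code 0001 → (4.794,3.000)–(4.000,3.616)
cell (5,1): code 0010 → (5.000,1.863)–(5.065,2.000)
cell (5,2): code 0001 → (5.065,2.000)–(5.000,2.274)
total: 12 segments, chained into 1 closed loop(s), length Σ = 9.155910

segments=12 loops=1 length=9.156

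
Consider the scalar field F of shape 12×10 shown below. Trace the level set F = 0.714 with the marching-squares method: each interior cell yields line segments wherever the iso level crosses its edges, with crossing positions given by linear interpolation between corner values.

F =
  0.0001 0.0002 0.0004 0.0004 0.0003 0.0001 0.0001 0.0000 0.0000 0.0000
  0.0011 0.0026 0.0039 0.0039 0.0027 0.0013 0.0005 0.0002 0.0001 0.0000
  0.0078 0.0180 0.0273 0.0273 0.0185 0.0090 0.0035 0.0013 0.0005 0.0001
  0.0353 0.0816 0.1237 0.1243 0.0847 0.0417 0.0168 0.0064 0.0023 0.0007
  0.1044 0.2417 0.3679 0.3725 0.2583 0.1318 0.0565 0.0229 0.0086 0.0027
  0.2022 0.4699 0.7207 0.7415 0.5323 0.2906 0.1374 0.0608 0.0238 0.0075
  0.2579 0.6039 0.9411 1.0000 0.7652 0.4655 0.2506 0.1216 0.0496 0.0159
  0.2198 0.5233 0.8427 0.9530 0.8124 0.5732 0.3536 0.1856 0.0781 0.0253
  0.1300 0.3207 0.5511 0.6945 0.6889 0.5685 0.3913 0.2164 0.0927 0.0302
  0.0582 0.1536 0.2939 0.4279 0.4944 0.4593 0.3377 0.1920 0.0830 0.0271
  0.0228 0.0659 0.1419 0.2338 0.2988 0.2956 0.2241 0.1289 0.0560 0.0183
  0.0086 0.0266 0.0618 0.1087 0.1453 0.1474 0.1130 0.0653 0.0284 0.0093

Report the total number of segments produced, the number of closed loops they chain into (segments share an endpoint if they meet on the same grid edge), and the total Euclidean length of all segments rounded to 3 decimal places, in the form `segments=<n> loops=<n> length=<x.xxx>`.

segments=12 loops=1 length=9.500

cell (4,1): code 0100 → (4.981,2.000)–(5.000,1.973)
cell (4,2): code 1100 → (4.925,3.000)–(4.981,2.000)
cell (4,3): code 1000 → (5.000,3.131)–(4.925,3.000)
cell (5,1): code 0110 → (5.000,1.973)–(6.000,1.327)
cell (5,3): code 1101 → (5.780,4.000)–(5.000,3.131)
cell (5,4): code 1000 → (6.000,4.171)–(5.780,4.000)
cell (6,1): code 0110 → (6.000,1.327)–(7.000,1.597)
cell (6,4): code 1001 → (7.000,4.411)–(6.000,4.171)
cell (7,1): code 0010 → (7.000,1.597)–(7.441,2.000)
cell (7,2): code 0011 → (7.441,2.000)–(7.925,3.000)
cell (7,3): code 0011 → (7.925,3.000)–(7.797,4.000)
cell (7,4): code 0001 → (7.797,4.000)–(7.000,4.411)
total: 12 segments, chained into 1 closed loop(s), length Σ = 9.499809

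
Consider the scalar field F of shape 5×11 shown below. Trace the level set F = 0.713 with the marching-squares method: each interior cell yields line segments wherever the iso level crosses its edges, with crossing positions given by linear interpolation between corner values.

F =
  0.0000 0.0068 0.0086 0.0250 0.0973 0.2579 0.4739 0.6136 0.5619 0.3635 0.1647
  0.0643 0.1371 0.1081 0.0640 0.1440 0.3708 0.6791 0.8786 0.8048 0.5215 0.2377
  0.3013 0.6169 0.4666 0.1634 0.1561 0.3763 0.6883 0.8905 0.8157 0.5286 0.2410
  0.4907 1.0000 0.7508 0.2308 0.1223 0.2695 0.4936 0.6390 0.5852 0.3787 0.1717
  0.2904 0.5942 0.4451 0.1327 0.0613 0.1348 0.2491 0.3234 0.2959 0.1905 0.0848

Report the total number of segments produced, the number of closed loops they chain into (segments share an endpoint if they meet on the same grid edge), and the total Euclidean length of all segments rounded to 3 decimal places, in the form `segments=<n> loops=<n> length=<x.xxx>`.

segments=14 loops=2 length=11.769

cell (0,6): code 0100 → (0.375,7.000)–(1.000,6.170)
cell (0,7): code 1100 → (0.622,8.000)–(0.375,7.000)
cell (0,8): code 1000 → (1.000,8.324)–(0.622,8.000)
cell (1,6): code 0110 → (1.000,6.170)–(2.000,6.122)
cell (1,8): code 1001 → (2.000,8.358)–(1.000,8.324)
cell (2,0): code 0100 → (2.251,1.000)–(3.000,0.436)
cell (2,1): code 1100 → (2.867,2.000)–(2.251,1.000)
cell (2,2): code 1000 → (3.000,2.073)–(2.867,2.000)
cell (2,6): code 0010 → (2.000,6.122)–(2.706,7.000)
cell (2,7): code 0011 → (2.706,7.000)–(2.446,8.000)
cell (2,8): code 0001 → (2.446,8.000)–(2.000,8.358)
cell (3,0): code 0010 → (3.000,0.436)–(3.707,1.000)
cell (3,1): code 0011 → (3.707,1.000)–(3.124,2.000)
cell (3,2): code 0001 → (3.124,2.000)–(3.000,2.073)
total: 14 segments, chained into 2 closed loop(s), length Σ = 11.768795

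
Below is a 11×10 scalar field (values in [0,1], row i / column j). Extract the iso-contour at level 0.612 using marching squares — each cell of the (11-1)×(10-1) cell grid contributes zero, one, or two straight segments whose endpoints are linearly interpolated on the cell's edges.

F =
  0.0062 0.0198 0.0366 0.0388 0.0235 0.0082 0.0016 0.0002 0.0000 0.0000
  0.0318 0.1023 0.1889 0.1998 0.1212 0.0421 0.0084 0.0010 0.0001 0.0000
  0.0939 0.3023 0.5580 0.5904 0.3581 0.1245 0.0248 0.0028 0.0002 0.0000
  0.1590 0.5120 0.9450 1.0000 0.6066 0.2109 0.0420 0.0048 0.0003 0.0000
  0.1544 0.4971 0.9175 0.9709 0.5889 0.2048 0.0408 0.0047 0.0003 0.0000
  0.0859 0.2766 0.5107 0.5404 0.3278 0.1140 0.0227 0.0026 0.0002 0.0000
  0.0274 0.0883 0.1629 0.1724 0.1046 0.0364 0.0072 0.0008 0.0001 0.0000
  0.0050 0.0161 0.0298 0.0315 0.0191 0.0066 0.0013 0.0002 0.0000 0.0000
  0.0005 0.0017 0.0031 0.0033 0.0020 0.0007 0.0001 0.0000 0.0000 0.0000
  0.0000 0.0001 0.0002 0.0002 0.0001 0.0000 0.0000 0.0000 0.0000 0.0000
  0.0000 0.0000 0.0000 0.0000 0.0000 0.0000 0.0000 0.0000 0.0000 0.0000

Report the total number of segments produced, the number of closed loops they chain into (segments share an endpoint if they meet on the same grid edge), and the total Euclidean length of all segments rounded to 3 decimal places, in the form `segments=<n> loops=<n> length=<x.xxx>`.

cell (2,1): code 0100 → (2.140,2.000)–(3.000,1.231)
cell (2,2): code 1100 → (2.053,3.000)–(2.140,2.000)
cell (2,3): code 1000 → (3.000,3.986)–(2.053,3.000)
cell (3,1): code 0110 → (3.000,1.231)–(4.000,1.273)
cell (3,3): code 1001 → (4.000,3.940)–(3.000,3.986)
cell (4,1): code 0010 → (4.000,1.273)–(4.751,2.000)
cell (4,2): code 0011 → (4.751,2.000)–(4.834,3.000)
cell (4,3): code 0001 → (4.834,3.000)–(4.000,3.940)
total: 8 segments, chained into 1 closed loop(s), length Σ = 8.831809

segments=8 loops=1 length=8.832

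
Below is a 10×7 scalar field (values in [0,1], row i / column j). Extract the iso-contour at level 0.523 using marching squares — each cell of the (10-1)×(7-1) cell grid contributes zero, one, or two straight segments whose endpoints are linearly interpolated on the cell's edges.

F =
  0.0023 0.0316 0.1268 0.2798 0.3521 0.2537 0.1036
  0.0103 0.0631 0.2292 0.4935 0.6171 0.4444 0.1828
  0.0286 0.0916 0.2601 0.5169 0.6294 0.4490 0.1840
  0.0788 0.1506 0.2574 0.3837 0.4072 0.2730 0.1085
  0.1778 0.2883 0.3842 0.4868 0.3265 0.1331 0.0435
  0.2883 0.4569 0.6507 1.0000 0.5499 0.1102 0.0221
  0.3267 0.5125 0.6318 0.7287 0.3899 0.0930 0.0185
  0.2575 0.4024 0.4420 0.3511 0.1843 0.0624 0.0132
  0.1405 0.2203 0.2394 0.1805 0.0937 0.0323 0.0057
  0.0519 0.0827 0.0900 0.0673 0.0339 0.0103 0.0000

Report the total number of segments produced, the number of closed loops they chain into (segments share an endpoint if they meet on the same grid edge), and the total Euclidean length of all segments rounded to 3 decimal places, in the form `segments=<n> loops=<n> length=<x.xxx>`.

segments=16 loops=2 length=13.685

cell (0,3): code 0100 → (0.645,4.000)–(1.000,3.239)
cell (0,4): code 1000 → (1.000,4.545)–(0.645,4.000)
cell (1,3): code 0110 → (1.000,3.239)–(2.000,3.054)
cell (1,4): code 1001 → (2.000,4.590)–(1.000,4.545)
cell (2,3): code 0010 → (2.000,3.054)–(2.479,4.000)
cell (2,4): code 0001 → (2.479,4.000)–(2.000,4.590)
cell (4,1): code 0100 → (4.521,2.000)–(5.000,1.341)
cell (4,2): code 1100 → (4.071,3.000)–(4.521,2.000)
cell (4,3): code 1100 → (4.880,4.000)–(4.071,3.000)
cell (4,4): code 1000 → (5.000,4.061)–(4.880,4.000)
cell (5,1): code 0110 → (5.000,1.341)–(6.000,1.088)
cell (5,3): code 1011 → (6.000,3.607)–(5.168,4.000)
cell (5,4): code 0001 → (5.168,4.000)–(5.000,4.061)
cell (6,1): code 0010 → (6.000,1.088)–(6.573,2.000)
cell (6,2): code 0011 → (6.573,2.000)–(6.545,3.000)
cell (6,3): code 0001 → (6.545,3.000)–(6.000,3.607)
total: 16 segments, chained into 2 closed loop(s), length Σ = 13.684615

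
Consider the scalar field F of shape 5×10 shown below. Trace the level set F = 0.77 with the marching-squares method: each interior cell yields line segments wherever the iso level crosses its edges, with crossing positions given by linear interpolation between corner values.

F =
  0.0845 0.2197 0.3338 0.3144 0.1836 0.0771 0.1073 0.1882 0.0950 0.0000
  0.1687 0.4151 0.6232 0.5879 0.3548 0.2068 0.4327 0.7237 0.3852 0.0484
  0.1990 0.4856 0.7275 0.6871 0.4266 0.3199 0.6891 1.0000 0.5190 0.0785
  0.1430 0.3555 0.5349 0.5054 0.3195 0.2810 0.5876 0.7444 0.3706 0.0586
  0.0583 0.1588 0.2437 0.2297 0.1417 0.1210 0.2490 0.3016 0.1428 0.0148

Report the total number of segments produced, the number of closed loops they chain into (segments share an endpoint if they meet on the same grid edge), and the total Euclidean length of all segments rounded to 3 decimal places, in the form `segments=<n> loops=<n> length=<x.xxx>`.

cell (1,6): code 0100 → (1.168,7.000)–(2.000,6.260)
cell (1,7): code 1000 → (2.000,7.478)–(1.168,7.000)
cell (2,6): code 0010 → (2.000,6.260)–(2.900,7.000)
cell (2,7): code 0001 → (2.900,7.000)–(2.000,7.478)
total: 4 segments, chained into 1 closed loop(s), length Σ = 4.257552

segments=4 loops=1 length=4.258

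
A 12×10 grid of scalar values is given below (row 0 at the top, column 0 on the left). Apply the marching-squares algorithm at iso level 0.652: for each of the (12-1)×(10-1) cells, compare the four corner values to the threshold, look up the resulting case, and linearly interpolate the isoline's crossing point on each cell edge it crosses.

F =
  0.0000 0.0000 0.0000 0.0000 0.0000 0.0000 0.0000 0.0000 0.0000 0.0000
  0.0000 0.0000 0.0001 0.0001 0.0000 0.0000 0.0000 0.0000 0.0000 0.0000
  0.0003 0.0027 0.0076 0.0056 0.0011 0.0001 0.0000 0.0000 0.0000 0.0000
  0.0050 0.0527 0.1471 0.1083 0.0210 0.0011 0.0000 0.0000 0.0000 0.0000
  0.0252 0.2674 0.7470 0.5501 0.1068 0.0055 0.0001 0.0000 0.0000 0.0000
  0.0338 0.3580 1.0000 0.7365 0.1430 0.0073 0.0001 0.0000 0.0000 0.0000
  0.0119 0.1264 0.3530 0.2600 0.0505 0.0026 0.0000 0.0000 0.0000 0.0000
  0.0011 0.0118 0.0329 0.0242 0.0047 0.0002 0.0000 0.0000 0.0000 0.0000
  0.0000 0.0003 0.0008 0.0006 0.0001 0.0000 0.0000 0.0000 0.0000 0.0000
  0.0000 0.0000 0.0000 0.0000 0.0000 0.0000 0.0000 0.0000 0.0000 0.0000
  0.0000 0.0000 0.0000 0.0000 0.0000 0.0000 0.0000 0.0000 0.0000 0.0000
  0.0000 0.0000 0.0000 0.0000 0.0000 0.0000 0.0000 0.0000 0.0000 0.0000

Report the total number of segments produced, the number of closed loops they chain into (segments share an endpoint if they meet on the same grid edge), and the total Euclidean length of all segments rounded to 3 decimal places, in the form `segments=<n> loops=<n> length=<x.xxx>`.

segments=8 loops=1 length=5.101

cell (3,1): code 0100 → (3.842,2.000)–(4.000,1.802)
cell (3,2): code 1000 → (4.000,2.482)–(3.842,2.000)
cell (4,1): code 0110 → (4.000,1.802)–(5.000,1.458)
cell (4,2): code 1101 → (4.547,3.000)–(4.000,2.482)
cell (4,3): code 1000 → (5.000,3.142)–(4.547,3.000)
cell (5,1): code 0010 → (5.000,1.458)–(5.538,2.000)
cell (5,2): code 0011 → (5.538,2.000)–(5.177,3.000)
cell (5,3): code 0001 → (5.177,3.000)–(5.000,3.142)
total: 8 segments, chained into 1 closed loop(s), length Σ = 5.100901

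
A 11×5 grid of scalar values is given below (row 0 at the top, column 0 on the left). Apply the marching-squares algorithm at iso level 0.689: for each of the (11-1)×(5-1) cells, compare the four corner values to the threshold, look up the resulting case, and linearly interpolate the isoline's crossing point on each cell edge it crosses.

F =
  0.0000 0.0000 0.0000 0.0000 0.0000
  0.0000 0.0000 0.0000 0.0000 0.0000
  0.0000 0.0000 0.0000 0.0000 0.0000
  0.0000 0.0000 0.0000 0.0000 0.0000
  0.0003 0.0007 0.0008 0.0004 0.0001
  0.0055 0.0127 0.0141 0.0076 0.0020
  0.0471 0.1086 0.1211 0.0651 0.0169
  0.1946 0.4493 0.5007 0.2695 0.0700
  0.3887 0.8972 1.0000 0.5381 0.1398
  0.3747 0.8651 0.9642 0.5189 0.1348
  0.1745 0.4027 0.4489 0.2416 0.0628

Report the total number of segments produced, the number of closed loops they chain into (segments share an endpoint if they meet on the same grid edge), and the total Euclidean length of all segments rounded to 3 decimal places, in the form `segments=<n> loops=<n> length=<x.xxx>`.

segments=8 loops=1 length=6.904

cell (7,0): code 0100 → (7.535,1.000)–(8.000,0.591)
cell (7,1): code 1100 → (7.377,2.000)–(7.535,1.000)
cell (7,2): code 1000 → (8.000,2.673)–(7.377,2.000)
cell (8,0): code 0110 → (8.000,0.591)–(9.000,0.641)
cell (8,2): code 1001 → (9.000,2.618)–(8.000,2.673)
cell (9,0): code 0010 → (9.000,0.641)–(9.381,1.000)
cell (9,1): code 0011 → (9.381,1.000)–(9.534,2.000)
cell (9,2): code 0001 → (9.534,2.000)–(9.000,2.618)
total: 8 segments, chained into 1 closed loop(s), length Σ = 6.903784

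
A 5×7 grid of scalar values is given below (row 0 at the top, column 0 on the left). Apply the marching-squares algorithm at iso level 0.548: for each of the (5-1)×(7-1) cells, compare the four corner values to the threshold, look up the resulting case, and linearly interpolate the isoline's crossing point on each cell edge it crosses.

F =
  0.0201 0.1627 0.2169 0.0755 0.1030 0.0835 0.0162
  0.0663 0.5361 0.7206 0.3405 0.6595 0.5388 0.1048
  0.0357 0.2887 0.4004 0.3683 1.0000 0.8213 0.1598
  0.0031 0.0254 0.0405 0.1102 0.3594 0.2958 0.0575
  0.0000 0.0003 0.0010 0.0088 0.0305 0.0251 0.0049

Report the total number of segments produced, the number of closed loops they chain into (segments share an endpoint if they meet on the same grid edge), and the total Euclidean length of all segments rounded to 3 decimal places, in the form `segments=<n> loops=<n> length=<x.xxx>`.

cell (0,1): code 0100 → (0.657,2.000)–(1.000,1.064)
cell (0,2): code 1000 → (1.000,2.454)–(0.657,2.000)
cell (0,3): code 0100 → (0.800,4.000)–(1.000,3.650)
cell (0,4): code 1000 → (1.000,4.924)–(0.800,4.000)
cell (1,1): code 0010 → (1.000,1.064)–(1.539,2.000)
cell (1,2): code 0001 → (1.539,2.000)–(1.000,2.454)
cell (1,3): code 0110 → (1.000,3.650)–(2.000,3.284)
cell (1,4): code 1101 → (1.033,5.000)–(1.000,4.924)
cell (1,5): code 1000 → (2.000,5.413)–(1.033,5.000)
cell (2,3): code 0010 → (2.000,3.284)–(2.706,4.000)
cell (2,4): code 0011 → (2.706,4.000)–(2.520,5.000)
cell (2,5): code 0001 → (2.520,5.000)–(2.000,5.413)
total: 12 segments, chained into 2 closed loop(s), length Σ = 9.583698

segments=12 loops=2 length=9.584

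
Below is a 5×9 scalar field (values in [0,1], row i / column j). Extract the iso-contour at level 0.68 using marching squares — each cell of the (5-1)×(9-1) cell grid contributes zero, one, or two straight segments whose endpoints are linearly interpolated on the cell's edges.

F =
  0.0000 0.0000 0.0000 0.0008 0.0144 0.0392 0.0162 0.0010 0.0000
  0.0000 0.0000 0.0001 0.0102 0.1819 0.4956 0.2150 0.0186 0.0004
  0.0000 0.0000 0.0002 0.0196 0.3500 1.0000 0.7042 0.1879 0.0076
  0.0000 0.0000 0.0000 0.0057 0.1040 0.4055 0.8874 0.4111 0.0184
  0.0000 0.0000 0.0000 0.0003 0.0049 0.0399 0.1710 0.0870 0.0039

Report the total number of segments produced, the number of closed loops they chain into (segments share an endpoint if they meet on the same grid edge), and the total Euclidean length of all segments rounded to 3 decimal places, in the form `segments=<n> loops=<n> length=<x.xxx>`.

segments=8 loops=1 length=5.607

cell (1,4): code 0100 → (1.366,5.000)–(2.000,4.508)
cell (1,5): code 1100 → (1.951,6.000)–(1.366,5.000)
cell (1,6): code 1000 → (2.000,6.047)–(1.951,6.000)
cell (2,4): code 0010 → (2.000,4.508)–(2.538,5.000)
cell (2,5): code 0111 → (2.538,5.000)–(3.000,5.570)
cell (2,6): code 1001 → (3.000,6.435)–(2.000,6.047)
cell (3,5): code 0010 → (3.000,5.570)–(3.290,6.000)
cell (3,6): code 0001 → (3.290,6.000)–(3.000,6.435)
total: 8 segments, chained into 1 closed loop(s), length Σ = 5.606825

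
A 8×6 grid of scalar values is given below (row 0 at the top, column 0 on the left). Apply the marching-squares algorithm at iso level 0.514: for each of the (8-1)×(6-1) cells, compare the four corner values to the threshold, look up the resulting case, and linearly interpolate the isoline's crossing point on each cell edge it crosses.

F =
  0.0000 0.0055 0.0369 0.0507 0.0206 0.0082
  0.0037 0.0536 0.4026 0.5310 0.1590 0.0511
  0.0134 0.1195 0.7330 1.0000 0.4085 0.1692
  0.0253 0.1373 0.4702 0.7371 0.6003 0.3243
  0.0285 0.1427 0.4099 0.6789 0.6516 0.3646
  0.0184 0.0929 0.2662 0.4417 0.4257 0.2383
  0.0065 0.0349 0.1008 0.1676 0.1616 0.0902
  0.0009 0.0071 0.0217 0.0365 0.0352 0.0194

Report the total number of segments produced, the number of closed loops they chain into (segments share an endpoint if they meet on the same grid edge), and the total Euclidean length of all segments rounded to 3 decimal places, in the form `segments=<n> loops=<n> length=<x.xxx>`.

segments=14 loops=1 length=10.155

cell (0,2): code 0100 → (0.965,3.000)–(1.000,2.868)
cell (0,3): code 1000 → (1.000,3.046)–(0.965,3.000)
cell (1,1): code 0100 → (1.337,2.000)–(2.000,1.643)
cell (1,2): code 1110 → (1.000,2.868)–(1.337,2.000)
cell (1,3): code 1001 → (2.000,3.822)–(1.000,3.046)
cell (2,1): code 0010 → (2.000,1.643)–(2.833,2.000)
cell (2,2): code 0111 → (2.833,2.000)–(3.000,2.164)
cell (2,3): code 1101 → (2.550,4.000)–(2.000,3.822)
cell (2,4): code 1000 → (3.000,4.313)–(2.550,4.000)
cell (3,2): code 0110 → (3.000,2.164)–(4.000,2.387)
cell (3,4): code 1001 → (4.000,4.479)–(3.000,4.313)
cell (4,2): code 0010 → (4.000,2.387)–(4.695,3.000)
cell (4,3): code 0011 → (4.695,3.000)–(4.609,4.000)
cell (4,4): code 0001 → (4.609,4.000)–(4.000,4.479)
total: 14 segments, chained into 1 closed loop(s), length Σ = 10.154966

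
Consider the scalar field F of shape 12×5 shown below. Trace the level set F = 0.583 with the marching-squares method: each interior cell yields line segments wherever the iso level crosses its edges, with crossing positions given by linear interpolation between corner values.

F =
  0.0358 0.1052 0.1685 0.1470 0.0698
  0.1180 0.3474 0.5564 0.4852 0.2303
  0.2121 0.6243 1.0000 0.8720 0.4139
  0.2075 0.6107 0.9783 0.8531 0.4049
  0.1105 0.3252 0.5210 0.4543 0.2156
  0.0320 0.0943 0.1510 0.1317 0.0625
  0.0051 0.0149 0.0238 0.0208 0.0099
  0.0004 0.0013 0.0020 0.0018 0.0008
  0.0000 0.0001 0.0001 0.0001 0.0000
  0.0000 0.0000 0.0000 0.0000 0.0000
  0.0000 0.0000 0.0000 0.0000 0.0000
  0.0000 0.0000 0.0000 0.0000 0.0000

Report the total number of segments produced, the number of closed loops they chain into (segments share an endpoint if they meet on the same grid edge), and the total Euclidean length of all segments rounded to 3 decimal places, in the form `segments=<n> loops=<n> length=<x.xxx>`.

segments=10 loops=1 length=8.755

cell (1,0): code 0100 → (1.851,1.000)–(2.000,0.900)
cell (1,1): code 1100 → (1.060,2.000)–(1.851,1.000)
cell (1,2): code 1100 → (1.253,3.000)–(1.060,2.000)
cell (1,3): code 1000 → (2.000,3.631)–(1.253,3.000)
cell (2,0): code 0110 → (2.000,0.900)–(3.000,0.931)
cell (2,3): code 1001 → (3.000,3.603)–(2.000,3.631)
cell (3,0): code 0010 → (3.000,0.931)–(3.097,1.000)
cell (3,1): code 0011 → (3.097,1.000)–(3.864,2.000)
cell (3,2): code 0011 → (3.864,2.000)–(3.677,3.000)
cell (3,3): code 0001 → (3.677,3.000)–(3.000,3.603)
total: 10 segments, chained into 1 closed loop(s), length Σ = 8.755162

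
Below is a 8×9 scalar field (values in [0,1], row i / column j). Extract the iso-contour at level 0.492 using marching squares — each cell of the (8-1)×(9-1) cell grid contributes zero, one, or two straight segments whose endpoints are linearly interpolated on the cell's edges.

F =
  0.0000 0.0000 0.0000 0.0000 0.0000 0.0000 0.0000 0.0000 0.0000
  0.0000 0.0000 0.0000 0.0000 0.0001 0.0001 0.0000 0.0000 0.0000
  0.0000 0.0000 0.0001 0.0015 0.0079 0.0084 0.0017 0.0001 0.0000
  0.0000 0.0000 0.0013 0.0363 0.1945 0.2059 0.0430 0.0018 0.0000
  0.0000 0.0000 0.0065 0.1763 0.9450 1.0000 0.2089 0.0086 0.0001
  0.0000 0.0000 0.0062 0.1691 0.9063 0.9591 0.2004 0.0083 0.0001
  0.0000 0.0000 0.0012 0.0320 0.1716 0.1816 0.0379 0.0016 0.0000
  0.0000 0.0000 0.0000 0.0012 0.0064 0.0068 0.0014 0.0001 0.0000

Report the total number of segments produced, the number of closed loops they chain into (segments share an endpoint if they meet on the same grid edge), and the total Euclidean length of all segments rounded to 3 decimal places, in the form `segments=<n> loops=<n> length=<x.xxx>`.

cell (3,3): code 0100 → (3.396,4.000)–(4.000,3.411)
cell (3,4): code 1100 → (3.360,5.000)–(3.396,4.000)
cell (3,5): code 1000 → (4.000,5.642)–(3.360,5.000)
cell (4,3): code 0110 → (4.000,3.411)–(5.000,3.438)
cell (4,5): code 1001 → (5.000,5.616)–(4.000,5.642)
cell (5,3): code 0010 → (5.000,3.438)–(5.564,4.000)
cell (5,4): code 0011 → (5.564,4.000)–(5.601,5.000)
cell (5,5): code 0001 → (5.601,5.000)–(5.000,5.616)
total: 8 segments, chained into 1 closed loop(s), length Σ = 7.408381

segments=8 loops=1 length=7.408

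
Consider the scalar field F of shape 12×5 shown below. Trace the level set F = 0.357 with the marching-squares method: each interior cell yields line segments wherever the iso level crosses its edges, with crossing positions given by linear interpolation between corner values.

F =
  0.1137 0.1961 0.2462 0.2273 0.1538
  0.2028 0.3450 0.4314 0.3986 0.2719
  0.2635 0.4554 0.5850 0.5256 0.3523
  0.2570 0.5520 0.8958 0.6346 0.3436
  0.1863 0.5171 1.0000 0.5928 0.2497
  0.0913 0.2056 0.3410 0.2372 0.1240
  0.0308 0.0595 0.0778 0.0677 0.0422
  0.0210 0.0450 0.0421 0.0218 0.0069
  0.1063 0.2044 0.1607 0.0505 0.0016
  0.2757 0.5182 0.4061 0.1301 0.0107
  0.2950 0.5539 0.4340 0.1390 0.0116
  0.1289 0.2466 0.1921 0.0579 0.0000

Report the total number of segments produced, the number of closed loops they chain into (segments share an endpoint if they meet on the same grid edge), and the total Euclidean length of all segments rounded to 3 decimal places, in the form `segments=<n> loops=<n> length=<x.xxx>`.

segments=22 loops=2 length=19.258

cell (0,1): code 0100 → (0.598,2.000)–(1.000,1.139)
cell (0,2): code 1100 → (0.757,3.000)–(0.598,2.000)
cell (0,3): code 1000 → (1.000,3.328)–(0.757,3.000)
cell (1,0): code 0100 → (1.109,1.000)–(2.000,0.487)
cell (1,1): code 1110 → (1.000,1.139)–(1.109,1.000)
cell (1,3): code 1001 → (2.000,3.973)–(1.000,3.328)
cell (2,0): code 0110 → (2.000,0.487)–(3.000,0.339)
cell (2,3): code 1001 → (3.000,3.954)–(2.000,3.973)
cell (3,0): code 0110 → (3.000,0.339)–(4.000,0.516)
cell (3,3): code 1001 → (4.000,3.687)–(3.000,3.954)
cell (4,0): code 0010 → (4.000,0.516)–(4.514,1.000)
cell (4,1): code 0011 → (4.514,1.000)–(4.976,2.000)
cell (4,2): code 0011 → (4.976,2.000)–(4.663,3.000)
cell (4,3): code 0001 → (4.663,3.000)–(4.000,3.687)
cell (8,0): code 0100 → (8.486,1.000)–(9.000,0.335)
cell (8,1): code 1100 → (8.800,2.000)–(8.486,1.000)
cell (8,2): code 1000 → (9.000,2.178)–(8.800,2.000)
cell (9,0): code 0110 → (9.000,0.335)–(10.000,0.239)
cell (9,2): code 1001 → (10.000,2.261)–(9.000,2.178)
cell (10,0): code 0010 → (10.000,0.239)–(10.641,1.000)
cell (10,1): code 0011 → (10.641,1.000)–(10.318,2.000)
cell (10,2): code 0001 → (10.318,2.000)–(10.000,2.261)
total: 22 segments, chained into 2 closed loop(s), length Σ = 19.257965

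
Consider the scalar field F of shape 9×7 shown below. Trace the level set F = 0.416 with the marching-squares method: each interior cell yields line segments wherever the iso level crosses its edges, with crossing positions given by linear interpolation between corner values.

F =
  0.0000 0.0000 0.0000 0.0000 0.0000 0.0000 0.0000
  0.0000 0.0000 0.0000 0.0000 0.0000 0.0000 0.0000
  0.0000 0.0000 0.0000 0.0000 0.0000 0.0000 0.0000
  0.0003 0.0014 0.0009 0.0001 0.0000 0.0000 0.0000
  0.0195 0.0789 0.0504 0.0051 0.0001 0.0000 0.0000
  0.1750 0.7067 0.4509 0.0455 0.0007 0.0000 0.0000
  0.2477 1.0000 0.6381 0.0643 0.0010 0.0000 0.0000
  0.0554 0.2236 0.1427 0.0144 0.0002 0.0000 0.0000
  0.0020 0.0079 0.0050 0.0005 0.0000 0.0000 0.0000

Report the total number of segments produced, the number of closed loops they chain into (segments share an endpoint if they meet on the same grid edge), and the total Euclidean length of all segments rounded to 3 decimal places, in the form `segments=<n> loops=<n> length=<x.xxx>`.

cell (4,0): code 0100 → (4.537,1.000)–(5.000,0.453)
cell (4,1): code 1100 → (4.913,2.000)–(4.537,1.000)
cell (4,2): code 1000 → (5.000,2.086)–(4.913,2.000)
cell (5,0): code 0110 → (5.000,0.453)–(6.000,0.224)
cell (5,2): code 1001 → (6.000,2.387)–(5.000,2.086)
cell (6,0): code 0010 → (6.000,0.224)–(6.752,1.000)
cell (6,1): code 0011 → (6.752,1.000)–(6.448,2.000)
cell (6,2): code 0001 → (6.448,2.000)–(6.000,2.387)
total: 8 segments, chained into 1 closed loop(s), length Σ = 6.695981

segments=8 loops=1 length=6.696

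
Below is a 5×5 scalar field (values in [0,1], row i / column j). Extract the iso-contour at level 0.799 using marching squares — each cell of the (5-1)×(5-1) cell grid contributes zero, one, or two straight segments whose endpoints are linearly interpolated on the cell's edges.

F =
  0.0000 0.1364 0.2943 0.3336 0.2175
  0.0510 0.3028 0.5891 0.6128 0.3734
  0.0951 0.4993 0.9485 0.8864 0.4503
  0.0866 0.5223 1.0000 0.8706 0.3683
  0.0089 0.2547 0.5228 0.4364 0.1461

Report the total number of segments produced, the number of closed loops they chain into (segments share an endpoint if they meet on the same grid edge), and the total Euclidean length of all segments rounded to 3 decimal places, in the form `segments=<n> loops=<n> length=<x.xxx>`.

cell (1,1): code 0100 → (1.584,2.000)–(2.000,1.667)
cell (1,2): code 1100 → (1.681,3.000)–(1.584,2.000)
cell (1,3): code 1000 → (2.000,3.200)–(1.681,3.000)
cell (2,1): code 0110 → (2.000,1.667)–(3.000,1.579)
cell (2,3): code 1001 → (3.000,3.143)–(2.000,3.200)
cell (3,1): code 0010 → (3.000,1.579)–(3.421,2.000)
cell (3,2): code 0011 → (3.421,2.000)–(3.165,3.000)
cell (3,3): code 0001 → (3.165,3.000)–(3.000,3.143)
total: 8 segments, chained into 1 closed loop(s), length Σ = 5.765674

segments=8 loops=1 length=5.766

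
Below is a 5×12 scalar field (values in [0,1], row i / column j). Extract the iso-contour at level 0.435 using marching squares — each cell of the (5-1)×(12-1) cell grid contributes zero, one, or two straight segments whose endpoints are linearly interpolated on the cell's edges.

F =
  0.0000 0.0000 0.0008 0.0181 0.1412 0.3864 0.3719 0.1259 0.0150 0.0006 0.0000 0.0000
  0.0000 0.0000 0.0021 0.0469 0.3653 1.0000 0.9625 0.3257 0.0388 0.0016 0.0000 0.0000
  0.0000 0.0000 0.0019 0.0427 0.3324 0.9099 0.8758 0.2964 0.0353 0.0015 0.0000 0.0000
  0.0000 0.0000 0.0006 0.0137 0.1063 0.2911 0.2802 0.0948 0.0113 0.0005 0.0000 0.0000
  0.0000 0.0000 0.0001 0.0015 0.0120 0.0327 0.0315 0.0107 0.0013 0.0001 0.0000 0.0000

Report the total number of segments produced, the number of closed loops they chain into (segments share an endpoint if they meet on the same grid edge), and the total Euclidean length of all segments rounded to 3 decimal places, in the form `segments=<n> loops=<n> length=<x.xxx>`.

segments=8 loops=1 length=8.690

cell (0,4): code 0100 → (0.079,5.000)–(1.000,4.110)
cell (0,5): code 1100 → (0.107,6.000)–(0.079,5.000)
cell (0,6): code 1000 → (1.000,6.828)–(0.107,6.000)
cell (1,4): code 0110 → (1.000,4.110)–(2.000,4.178)
cell (1,6): code 1001 → (2.000,6.761)–(1.000,6.828)
cell (2,4): code 0010 → (2.000,4.178)–(2.767,5.000)
cell (2,5): code 0011 → (2.767,5.000)–(2.740,6.000)
cell (2,6): code 0001 → (2.740,6.000)–(2.000,6.761)
total: 8 segments, chained into 1 closed loop(s), length Σ = 8.690440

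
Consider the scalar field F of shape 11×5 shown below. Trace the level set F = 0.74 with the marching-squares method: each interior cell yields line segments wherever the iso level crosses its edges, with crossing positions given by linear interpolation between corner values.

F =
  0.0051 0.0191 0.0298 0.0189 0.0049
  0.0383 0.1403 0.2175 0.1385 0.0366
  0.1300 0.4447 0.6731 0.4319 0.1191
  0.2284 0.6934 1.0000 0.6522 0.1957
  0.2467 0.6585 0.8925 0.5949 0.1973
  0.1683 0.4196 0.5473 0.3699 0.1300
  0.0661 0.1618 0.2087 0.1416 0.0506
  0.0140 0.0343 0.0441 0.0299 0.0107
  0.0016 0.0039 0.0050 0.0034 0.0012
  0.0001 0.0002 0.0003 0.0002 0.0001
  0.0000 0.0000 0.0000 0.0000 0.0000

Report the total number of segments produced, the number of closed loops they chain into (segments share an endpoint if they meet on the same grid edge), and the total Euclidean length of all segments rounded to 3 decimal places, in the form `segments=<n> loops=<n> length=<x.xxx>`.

cell (2,1): code 0100 → (2.205,2.000)–(3.000,1.152)
cell (2,2): code 1000 → (3.000,2.748)–(2.205,2.000)
cell (3,1): code 0110 → (3.000,1.152)–(4.000,1.348)
cell (3,2): code 1001 → (4.000,2.512)–(3.000,2.748)
cell (4,1): code 0010 → (4.000,1.348)–(4.442,2.000)
cell (4,2): code 0001 → (4.442,2.000)–(4.000,2.512)
total: 6 segments, chained into 1 closed loop(s), length Σ = 5.764408

segments=6 loops=1 length=5.764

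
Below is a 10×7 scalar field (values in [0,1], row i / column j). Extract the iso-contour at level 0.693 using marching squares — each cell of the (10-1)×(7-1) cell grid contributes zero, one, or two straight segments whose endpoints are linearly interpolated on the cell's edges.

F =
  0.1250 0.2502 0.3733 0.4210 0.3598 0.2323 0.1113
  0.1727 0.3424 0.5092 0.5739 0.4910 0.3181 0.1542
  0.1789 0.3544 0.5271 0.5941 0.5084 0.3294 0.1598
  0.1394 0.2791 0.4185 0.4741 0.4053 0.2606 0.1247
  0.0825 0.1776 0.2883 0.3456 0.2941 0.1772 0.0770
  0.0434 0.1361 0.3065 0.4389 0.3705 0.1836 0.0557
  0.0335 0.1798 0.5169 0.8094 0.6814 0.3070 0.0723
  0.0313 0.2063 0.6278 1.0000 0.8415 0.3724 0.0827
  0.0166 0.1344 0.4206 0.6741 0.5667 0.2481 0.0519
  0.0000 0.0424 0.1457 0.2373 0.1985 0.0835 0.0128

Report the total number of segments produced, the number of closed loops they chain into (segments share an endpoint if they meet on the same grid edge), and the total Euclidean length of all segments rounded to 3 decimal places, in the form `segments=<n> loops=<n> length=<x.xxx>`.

cell (5,2): code 0100 → (5.686,3.000)–(6.000,2.602)
cell (5,3): code 1000 → (6.000,3.909)–(5.686,3.000)
cell (6,2): code 0110 → (6.000,2.602)–(7.000,2.175)
cell (6,3): code 1101 → (6.072,4.000)–(6.000,3.909)
cell (6,4): code 1000 → (7.000,4.317)–(6.072,4.000)
cell (7,2): code 0010 → (7.000,2.175)–(7.942,3.000)
cell (7,3): code 0011 → (7.942,3.000)–(7.540,4.000)
cell (7,4): code 0001 → (7.540,4.000)–(7.000,4.317)
total: 8 segments, chained into 1 closed loop(s), length Σ = 6.608545

segments=8 loops=1 length=6.609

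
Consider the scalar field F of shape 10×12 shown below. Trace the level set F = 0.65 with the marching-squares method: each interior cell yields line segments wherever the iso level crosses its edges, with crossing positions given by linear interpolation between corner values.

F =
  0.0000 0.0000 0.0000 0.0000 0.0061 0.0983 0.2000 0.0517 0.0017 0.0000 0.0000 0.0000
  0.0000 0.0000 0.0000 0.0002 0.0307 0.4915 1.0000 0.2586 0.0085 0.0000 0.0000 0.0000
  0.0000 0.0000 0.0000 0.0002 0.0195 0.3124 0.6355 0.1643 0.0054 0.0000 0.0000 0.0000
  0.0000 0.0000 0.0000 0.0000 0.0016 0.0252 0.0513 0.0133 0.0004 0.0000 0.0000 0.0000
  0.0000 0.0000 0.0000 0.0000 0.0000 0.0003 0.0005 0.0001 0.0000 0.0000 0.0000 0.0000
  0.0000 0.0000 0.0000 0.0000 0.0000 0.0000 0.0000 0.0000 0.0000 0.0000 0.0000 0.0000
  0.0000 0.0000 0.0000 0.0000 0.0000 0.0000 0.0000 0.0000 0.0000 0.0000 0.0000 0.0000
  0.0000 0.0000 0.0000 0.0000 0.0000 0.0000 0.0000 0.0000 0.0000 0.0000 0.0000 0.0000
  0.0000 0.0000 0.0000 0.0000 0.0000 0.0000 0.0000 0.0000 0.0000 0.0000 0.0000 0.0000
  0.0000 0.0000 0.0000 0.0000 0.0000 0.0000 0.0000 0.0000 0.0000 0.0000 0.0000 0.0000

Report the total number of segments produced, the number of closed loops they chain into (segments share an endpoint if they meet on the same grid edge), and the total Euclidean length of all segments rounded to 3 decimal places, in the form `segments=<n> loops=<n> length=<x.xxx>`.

segments=4 loops=1 length=3.711

cell (0,5): code 0100 → (0.562,6.000)–(1.000,5.312)
cell (0,6): code 1000 → (1.000,6.472)–(0.562,6.000)
cell (1,5): code 0010 → (1.000,5.312)–(1.960,6.000)
cell (1,6): code 0001 → (1.960,6.000)–(1.000,6.472)
total: 4 segments, chained into 1 closed loop(s), length Σ = 3.710630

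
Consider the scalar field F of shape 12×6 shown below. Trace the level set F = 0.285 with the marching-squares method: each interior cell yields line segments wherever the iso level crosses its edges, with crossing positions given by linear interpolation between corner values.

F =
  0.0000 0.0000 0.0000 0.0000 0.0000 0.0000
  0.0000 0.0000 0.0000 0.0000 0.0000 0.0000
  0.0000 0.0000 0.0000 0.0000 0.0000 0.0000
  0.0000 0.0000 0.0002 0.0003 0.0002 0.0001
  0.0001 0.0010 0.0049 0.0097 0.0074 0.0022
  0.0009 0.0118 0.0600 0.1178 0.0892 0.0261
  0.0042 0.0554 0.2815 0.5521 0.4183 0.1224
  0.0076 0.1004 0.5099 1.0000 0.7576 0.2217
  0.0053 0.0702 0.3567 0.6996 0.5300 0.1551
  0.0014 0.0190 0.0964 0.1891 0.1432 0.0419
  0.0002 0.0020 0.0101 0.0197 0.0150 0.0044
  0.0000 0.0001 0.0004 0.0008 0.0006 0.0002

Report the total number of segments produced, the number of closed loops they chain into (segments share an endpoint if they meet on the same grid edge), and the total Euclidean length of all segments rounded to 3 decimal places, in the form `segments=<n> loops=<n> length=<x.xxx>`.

cell (5,2): code 0100 → (5.385,3.000)–(6.000,2.013)
cell (5,3): code 1100 → (5.595,4.000)–(5.385,3.000)
cell (5,4): code 1000 → (6.000,4.450)–(5.595,4.000)
cell (6,1): code 0100 → (6.015,2.000)–(7.000,1.451)
cell (6,2): code 1110 → (6.000,2.013)–(6.015,2.000)
cell (6,4): code 1001 → (7.000,4.882)–(6.000,4.450)
cell (7,1): code 0110 → (7.000,1.451)–(8.000,1.750)
cell (7,4): code 1001 → (8.000,4.654)–(7.000,4.882)
cell (8,1): code 0010 → (8.000,1.750)–(8.275,2.000)
cell (8,2): code 0011 → (8.275,2.000)–(8.812,3.000)
cell (8,3): code 0011 → (8.812,3.000)–(8.633,4.000)
cell (8,4): code 0001 → (8.633,4.000)–(8.000,4.654)
total: 12 segments, chained into 1 closed loop(s), length Σ = 10.529712

segments=12 loops=1 length=10.530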